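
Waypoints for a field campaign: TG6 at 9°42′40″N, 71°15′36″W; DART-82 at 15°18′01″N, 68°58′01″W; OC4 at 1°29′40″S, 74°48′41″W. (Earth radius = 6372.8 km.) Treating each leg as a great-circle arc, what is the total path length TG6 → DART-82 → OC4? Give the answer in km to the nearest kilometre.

2645 km

TG6: φ = +9.71111°, λ = -71.26000°
DART-82: φ = +15.30028°, λ = -68.96694°
OC4: φ = -1.49444°, λ = -74.81139°
TG6→DART-82: c = 0.105077 rad, d = 669.63 km
DART-82→OC4: c = 0.309998 rad, d = 1975.56 km
Total = 669.63 + 1975.56 = 2645.19 km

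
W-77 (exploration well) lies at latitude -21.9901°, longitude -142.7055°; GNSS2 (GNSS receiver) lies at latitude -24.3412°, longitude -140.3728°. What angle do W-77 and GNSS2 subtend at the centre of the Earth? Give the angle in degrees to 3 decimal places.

3.182°

Δφ = -2.3511°,  Δλ = 2.3327°
a = sin²(Δφ/2) + cos φ₁ cos φ₂ sin²(Δλ/2) = 0.000771
c = 2·arcsin(√a) = 0.055539 rad = 3.1821°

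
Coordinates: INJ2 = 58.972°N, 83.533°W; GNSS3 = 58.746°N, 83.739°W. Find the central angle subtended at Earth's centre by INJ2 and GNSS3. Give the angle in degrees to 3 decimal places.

Δφ = -0.2260°,  Δλ = -0.2060°
a = sin²(Δφ/2) + cos φ₁ cos φ₂ sin²(Δλ/2) = 0.000005
c = 2·arcsin(√a) = 0.004361 rad = 0.2498°

0.250°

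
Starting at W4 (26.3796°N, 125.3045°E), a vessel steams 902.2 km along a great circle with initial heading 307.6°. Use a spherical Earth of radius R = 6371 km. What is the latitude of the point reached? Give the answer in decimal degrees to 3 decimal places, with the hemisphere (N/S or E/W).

δ = d/R = 902.2/6371 = 0.141610 rad
φ₂ = arcsin(sin φ₁ cos δ + cos φ₁ sin δ cos θ)
   = arcsin(0.44432·0.98999 + 0.89587·0.14114·0.61015) = 31.13230°
λ₂ = λ₁ + atan2(sin θ sin δ cos φ₁, cos δ − sin φ₁ sin φ₂) = 117.79811°

31.132°N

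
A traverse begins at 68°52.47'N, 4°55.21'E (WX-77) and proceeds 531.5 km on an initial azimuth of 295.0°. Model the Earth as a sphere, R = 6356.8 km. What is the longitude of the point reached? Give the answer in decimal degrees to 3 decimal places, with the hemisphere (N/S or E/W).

8.142°W

WX-77: φ = +68.87450°, λ = +4.92017°
δ = d/R = 531.5/6356.8 = 0.083611 rad
φ₂ = arcsin(sin φ₁ cos δ + cos φ₁ sin δ cos θ)
   = arcsin(0.93279·0.99651 + 0.36041·0.08351·0.42262) = 70.43380°
λ₂ = λ₁ + atan2(sin θ sin δ cos φ₁, cos δ − sin φ₁ sin φ₂) = -8.14202°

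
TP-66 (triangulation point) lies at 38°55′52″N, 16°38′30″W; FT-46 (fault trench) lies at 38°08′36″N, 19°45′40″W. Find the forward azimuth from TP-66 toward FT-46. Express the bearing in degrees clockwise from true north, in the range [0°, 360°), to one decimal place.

253.1°

TP-66: φ = +38.93111°, λ = -16.64167°
FT-46: φ = +38.14333°, λ = -19.76111°
Δλ = -3.1194°
y = sin Δλ · cos φ₂ = -0.042798
x = cos φ₁ sin φ₂ − sin φ₁ cos φ₂ cos Δλ = -0.013017
θ = atan2(y, x) = -106.9167° → 253.0833° (mod 360°)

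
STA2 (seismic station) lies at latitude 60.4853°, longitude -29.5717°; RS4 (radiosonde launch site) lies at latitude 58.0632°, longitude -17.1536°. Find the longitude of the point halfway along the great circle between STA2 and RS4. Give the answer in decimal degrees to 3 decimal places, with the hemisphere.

Bx = cos φ₂ cos Δλ = 0.516608,  By = cos φ₂ sin Δλ = 0.113755
φₘ = atan2(sin φ₁ + sin φ₂, √((cos φ₁ + Bx)² + By²)) = 59.42191°
λₘ = λ₁ + atan2(By, cos φ₁ + Bx) = -23.14094°

23.141°W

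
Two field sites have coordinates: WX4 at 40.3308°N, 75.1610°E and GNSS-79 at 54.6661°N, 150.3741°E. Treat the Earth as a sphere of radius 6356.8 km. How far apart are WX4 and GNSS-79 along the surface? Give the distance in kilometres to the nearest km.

5566 km

Δφ = 14.3353°,  Δλ = 75.2131°
a = sin²(Δφ/2) + cos φ₁ cos φ₂ sin²(Δλ/2) = 0.179747
c = 2·arcsin(√a) = 0.875639 rad = 50.1704°
d = R·c = 6356.8 × 0.875639 = 5566.3 km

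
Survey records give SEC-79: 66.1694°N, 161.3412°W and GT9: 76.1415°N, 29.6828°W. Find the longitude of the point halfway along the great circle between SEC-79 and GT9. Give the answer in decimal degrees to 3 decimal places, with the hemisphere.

125.176°W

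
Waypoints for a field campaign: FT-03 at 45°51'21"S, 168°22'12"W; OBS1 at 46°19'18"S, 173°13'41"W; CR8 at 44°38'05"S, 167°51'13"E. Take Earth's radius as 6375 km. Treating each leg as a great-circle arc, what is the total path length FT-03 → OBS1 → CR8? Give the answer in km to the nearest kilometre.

FT-03: φ = -45.85583°, λ = -168.37000°
OBS1: φ = -46.32167°, λ = -173.22806°
CR8: φ = -44.63472°, λ = +167.85361°
FT-03→OBS1: c = 0.059355 rad, d = 378.39 km
OBS1→CR8: c = 0.232819 rad, d = 1484.22 km
Total = 378.39 + 1484.22 = 1862.60 km

1863 km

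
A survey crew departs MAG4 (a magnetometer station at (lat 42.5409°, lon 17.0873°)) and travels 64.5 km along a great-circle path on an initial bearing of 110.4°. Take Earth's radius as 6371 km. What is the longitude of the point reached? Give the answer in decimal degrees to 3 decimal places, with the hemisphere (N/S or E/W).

17.823°E

δ = d/R = 64.5/6371 = 0.010124 rad
φ₂ = arcsin(sin φ₁ cos δ + cos φ₁ sin δ cos θ)
   = arcsin(0.67612·0.99995 + 0.73679·0.01012·-0.34857) = 42.33635°
λ₂ = λ₁ + atan2(sin θ sin δ cos φ₁, cos δ − sin φ₁ sin φ₂) = 17.82280°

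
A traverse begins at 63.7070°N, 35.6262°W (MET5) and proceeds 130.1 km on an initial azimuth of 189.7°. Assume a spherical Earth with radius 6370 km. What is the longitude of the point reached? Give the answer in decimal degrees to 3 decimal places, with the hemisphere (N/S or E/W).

δ = d/R = 130.1/6370 = 0.020424 rad
φ₂ = arcsin(sin φ₁ cos δ + cos φ₁ sin δ cos θ)
   = arcsin(0.89654·0.99979 + 0.44296·0.02042·-0.98570) = 62.55287°
λ₂ = λ₁ + atan2(sin θ sin δ cos φ₁, cos δ − sin φ₁ sin φ₂) = -36.05393°

36.054°W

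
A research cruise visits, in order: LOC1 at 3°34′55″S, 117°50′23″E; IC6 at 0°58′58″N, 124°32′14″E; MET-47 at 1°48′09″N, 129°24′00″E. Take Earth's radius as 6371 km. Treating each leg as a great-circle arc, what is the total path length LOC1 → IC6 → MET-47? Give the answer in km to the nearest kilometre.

LOC1: φ = -3.58194°, λ = +117.83972°
IC6: φ = +0.98278°, λ = +124.53722°
MET-47: φ = +1.80250°, λ = +129.40000°
LOC1→IC6: c = 0.141411 rad, d = 900.93 km
IC6→MET-47: c = 0.086043 rad, d = 548.18 km
Total = 900.93 + 548.18 = 1449.11 km

1449 km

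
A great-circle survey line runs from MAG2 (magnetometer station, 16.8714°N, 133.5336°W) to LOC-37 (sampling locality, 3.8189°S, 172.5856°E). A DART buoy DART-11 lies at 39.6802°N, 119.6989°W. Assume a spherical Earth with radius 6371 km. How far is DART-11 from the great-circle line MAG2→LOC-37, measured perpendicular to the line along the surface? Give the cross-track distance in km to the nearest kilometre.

δ₁₃ = central angle MAG2→DART-11 = 0.450022 rad  (haversine)
θ₁₃ = bearing MAG2→DART-11 = 25.029°,  θ₁₂ = bearing MAG2→LOC-37 = 253.782°
dₓₜ = R·arcsin(sin δ₁₃ · sin(θ₁₃ − θ₁₂)) = 6371·arcsin(0.43499·sin(-228.753°)) = 2122.726 km
|dₓₜ| = 2122.726 km

2123 km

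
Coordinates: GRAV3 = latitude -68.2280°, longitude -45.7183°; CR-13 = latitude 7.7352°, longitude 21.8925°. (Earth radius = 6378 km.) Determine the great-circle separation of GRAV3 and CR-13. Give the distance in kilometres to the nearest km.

9923 km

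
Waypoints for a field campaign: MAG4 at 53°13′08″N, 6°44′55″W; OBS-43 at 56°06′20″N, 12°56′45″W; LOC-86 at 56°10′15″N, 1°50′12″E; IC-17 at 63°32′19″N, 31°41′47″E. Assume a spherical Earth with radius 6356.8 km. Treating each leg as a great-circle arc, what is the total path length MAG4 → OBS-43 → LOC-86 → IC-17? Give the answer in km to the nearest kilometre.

3253 km

MAG4: φ = +53.21889°, λ = -6.74861°
OBS-43: φ = +56.10556°, λ = -12.94583°
LOC-86: φ = +56.17083°, λ = +1.83667°
IC-17: φ = +63.53861°, λ = +31.69639°
MAG4→OBS-43: c = 0.080273 rad, d = 510.28 km
OBS-43→LOC-86: c = 0.143486 rad, d = 912.11 km
LOC-86→IC-17: c = 0.288009 rad, d = 1830.82 km
Total = 510.28 + 912.11 + 1830.82 = 3253.21 km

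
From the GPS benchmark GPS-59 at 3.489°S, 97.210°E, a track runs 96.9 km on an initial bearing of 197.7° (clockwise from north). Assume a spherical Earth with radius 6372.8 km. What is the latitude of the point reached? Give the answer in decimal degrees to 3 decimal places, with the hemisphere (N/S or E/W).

4.319°S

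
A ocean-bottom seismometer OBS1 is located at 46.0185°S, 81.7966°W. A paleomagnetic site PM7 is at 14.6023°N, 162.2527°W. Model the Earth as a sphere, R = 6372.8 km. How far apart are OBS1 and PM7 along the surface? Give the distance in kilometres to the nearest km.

Δφ = 60.6208°,  Δλ = -80.4561°
a = sin²(Δφ/2) + cos φ₁ cos φ₂ sin²(Δλ/2) = 0.534994
c = 2·arcsin(√a) = 1.640843 rad = 94.0134°
d = R·c = 6372.8 × 1.640843 = 10456.8 km

10457 km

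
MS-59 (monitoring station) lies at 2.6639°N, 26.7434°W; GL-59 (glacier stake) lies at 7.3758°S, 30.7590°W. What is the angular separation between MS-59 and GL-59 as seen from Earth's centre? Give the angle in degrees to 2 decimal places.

Δφ = -10.0397°,  Δλ = -4.0156°
a = sin²(Δφ/2) + cos φ₁ cos φ₂ sin²(Δλ/2) = 0.008872
c = 2·arcsin(√a) = 0.188667 rad = 10.8098°

10.81°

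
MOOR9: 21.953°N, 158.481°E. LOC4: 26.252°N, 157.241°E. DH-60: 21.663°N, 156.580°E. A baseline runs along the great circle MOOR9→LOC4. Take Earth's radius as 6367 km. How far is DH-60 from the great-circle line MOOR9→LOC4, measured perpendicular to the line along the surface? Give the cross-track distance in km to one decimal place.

197.8 km

δ₁₃ = central angle MOOR9→DH-60 = 0.031217 rad  (haversine)
θ₁₃ = bearing MOOR9→DH-60 = 261.023°,  θ₁₂ = bearing MOOR9→LOC4 = 345.499°
dₓₜ = R·arcsin(sin δ₁₃ · sin(θ₁₃ − θ₁₂)) = 6367·arcsin(0.03121·sin(-84.476°)) = -197.836 km
|dₓₜ| = 197.836 km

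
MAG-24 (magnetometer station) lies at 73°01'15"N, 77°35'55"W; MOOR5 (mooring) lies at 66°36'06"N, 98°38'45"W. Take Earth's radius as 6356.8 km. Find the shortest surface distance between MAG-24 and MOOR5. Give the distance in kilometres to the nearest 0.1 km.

MAG-24: φ = +73.02083°, λ = -77.59861°
MOOR5: φ = +66.60167°, λ = -98.64583°
Δφ = -6.4192°,  Δλ = -21.0472°
a = sin²(Δφ/2) + cos φ₁ cos φ₂ sin²(Δλ/2) = 0.007003
c = 2·arcsin(√a) = 0.167566 rad = 9.6008°
d = R·c = 6356.8 × 0.167566 = 1065.2 km

1065.2 km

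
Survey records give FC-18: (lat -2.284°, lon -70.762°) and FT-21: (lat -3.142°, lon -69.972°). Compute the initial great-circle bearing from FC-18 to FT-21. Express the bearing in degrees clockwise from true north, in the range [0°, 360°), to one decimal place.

137.4°

Δλ = 0.7900°
y = sin Δλ · cos φ₂ = 0.013767
x = cos φ₁ sin φ₂ − sin φ₁ cos φ₂ cos Δλ = -0.014978
θ = atan2(y, x) = 137.4128° → 137.4128° (mod 360°)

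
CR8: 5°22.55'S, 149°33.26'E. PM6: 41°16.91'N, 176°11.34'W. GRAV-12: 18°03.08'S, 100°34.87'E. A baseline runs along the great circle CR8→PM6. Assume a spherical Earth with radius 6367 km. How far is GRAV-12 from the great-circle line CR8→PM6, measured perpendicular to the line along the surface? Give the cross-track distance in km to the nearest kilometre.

3261 km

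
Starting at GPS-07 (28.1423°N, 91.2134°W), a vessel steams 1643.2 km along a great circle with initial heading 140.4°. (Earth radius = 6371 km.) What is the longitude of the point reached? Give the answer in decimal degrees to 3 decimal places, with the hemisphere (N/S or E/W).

δ = d/R = 1643.2/6371 = 0.257919 rad
φ₂ = arcsin(sin φ₁ cos δ + cos φ₁ sin δ cos θ)
   = arcsin(0.47166·0.96692 + 0.88178·0.25507·-0.77051) = 16.42515°
λ₂ = λ₁ + atan2(sin θ sin δ cos φ₁, cos δ − sin φ₁ sin φ₂) = -81.45440°

81.454°W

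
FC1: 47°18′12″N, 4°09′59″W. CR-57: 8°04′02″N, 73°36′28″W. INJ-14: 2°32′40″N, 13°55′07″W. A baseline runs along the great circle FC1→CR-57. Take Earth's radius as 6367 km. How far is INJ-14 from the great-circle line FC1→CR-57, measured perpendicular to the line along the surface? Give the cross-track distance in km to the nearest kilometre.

FC1: φ = +47.30333°, λ = -4.16639°
CR-57: φ = +8.06722°, λ = -73.60778°
INJ-14: φ = +2.54444°, λ = -13.91861°
δ₁₃ = central angle FC1→INJ-14 = 0.794997 rad  (haversine)
θ₁₃ = bearing FC1→INJ-14 = 193.712°,  θ₁₂ = bearing FC1→CR-57 = 260.185°
dₓₜ = R·arcsin(sin δ₁₃ · sin(θ₁₃ − θ₁₂)) = 6367·arcsin(0.71386·sin(-66.473°)) = -4543.151 km
|dₓₜ| = 4543.151 km

4543 km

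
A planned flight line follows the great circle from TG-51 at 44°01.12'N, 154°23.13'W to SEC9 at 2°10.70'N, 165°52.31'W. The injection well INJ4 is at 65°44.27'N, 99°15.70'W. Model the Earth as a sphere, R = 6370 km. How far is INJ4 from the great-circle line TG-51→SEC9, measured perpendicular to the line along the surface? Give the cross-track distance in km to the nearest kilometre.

TG-51: φ = +44.01867°, λ = -154.38550°
SEC9: φ = +2.17833°, λ = -165.87183°
INJ4: φ = +65.73783°, λ = -99.26167°
δ₁₃ = central angle TG-51→INJ4 = 0.639356 rad  (haversine)
θ₁₃ = bearing TG-51→INJ4 = 34.401°,  θ₁₂ = bearing TG-51→SEC9 = 196.944°
dₓₜ = R·arcsin(sin δ₁₃ · sin(θ₁₃ − θ₁₂)) = 6370·arcsin(0.59668·sin(-162.543°)) = -1146.363 km
|dₓₜ| = 1146.363 km

1146 km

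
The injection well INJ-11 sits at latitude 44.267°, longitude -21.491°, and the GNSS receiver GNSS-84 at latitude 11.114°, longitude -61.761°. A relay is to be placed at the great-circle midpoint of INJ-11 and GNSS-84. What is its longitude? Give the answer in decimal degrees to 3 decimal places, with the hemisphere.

Bx = cos φ₂ cos Δλ = 0.748697,  By = cos φ₂ sin Δλ = -0.634268
φₘ = atan2(sin φ₁ + sin φ₂, √((cos φ₁ + Bx)² + By²)) = 29.16358°
λₘ = λ₁ + atan2(By, cos φ₁ + Bx) = -44.90403°

44.904°W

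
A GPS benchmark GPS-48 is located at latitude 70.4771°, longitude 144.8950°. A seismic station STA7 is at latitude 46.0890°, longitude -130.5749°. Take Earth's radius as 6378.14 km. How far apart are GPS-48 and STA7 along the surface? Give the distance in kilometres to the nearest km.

5063 km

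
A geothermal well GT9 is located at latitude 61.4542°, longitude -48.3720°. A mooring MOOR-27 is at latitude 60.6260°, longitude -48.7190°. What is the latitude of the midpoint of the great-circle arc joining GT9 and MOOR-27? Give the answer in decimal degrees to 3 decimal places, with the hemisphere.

Bx = cos φ₂ cos Δλ = 0.490499,  By = cos φ₂ sin Δλ = -0.002971
φₘ = atan2(sin φ₁ + sin φ₂, √((cos φ₁ + Bx)² + By²)) = 61.04021°
λₘ = λ₁ + atan2(By, cos φ₁ + Bx) = -48.54777°

61.040°N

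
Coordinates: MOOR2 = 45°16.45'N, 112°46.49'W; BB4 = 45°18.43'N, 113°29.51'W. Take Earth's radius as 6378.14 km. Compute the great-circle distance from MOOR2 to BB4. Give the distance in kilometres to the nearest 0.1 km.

56.3 km

MOOR2: φ = +45.27417°, λ = -112.77483°
BB4: φ = +45.30717°, λ = -113.49183°
Δφ = 0.0330°,  Δλ = -0.7170°
a = sin²(Δφ/2) + cos φ₁ cos φ₂ sin²(Δλ/2) = 0.000019
c = 2·arcsin(√a) = 0.008823 rad = 0.5055°
d = R·c = 6378.14 × 0.008823 = 56.3 km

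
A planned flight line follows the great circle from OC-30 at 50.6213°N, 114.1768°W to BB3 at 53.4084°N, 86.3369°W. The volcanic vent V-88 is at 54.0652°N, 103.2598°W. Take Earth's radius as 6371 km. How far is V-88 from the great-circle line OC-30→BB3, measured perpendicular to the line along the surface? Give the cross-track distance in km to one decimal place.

δ₁₃ = central angle OC-30→V-88 = 0.130816 rad  (haversine)
θ₁₃ = bearing OC-30→V-88 = 58.436°,  θ₁₂ = bearing OC-30→BB3 = 69.885°
dₓₜ = R·arcsin(sin δ₁₃ · sin(θ₁₃ − θ₁₂)) = 6371·arcsin(0.13044·sin(-11.449°)) = -164.981 km
|dₓₜ| = 164.981 km

165.0 km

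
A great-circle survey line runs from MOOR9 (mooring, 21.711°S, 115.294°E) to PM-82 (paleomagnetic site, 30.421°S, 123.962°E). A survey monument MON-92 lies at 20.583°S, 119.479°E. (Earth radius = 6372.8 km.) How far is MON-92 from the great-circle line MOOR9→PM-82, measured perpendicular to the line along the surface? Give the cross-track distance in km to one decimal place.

410.8 km

δ₁₃ = central angle MOOR9→MON-92 = 0.070908 rad  (haversine)
θ₁₃ = bearing MOOR9→MON-92 = 74.643°,  θ₁₂ = bearing MOOR9→PM-82 = 140.036°
dₓₜ = R·arcsin(sin δ₁₃ · sin(θ₁₃ − θ₁₂)) = 6372.8·arcsin(0.07085·sin(-65.392°)) = -410.781 km
|dₓₜ| = 410.781 km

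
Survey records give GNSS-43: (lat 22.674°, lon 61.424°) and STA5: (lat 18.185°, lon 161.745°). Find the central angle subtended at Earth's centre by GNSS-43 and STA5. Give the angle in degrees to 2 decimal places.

92.11°

Δφ = -4.4890°,  Δλ = 100.3210°
a = sin²(Δφ/2) + cos φ₁ cos φ₂ sin²(Δλ/2) = 0.518377
c = 2·arcsin(√a) = 1.607558 rad = 92.1063°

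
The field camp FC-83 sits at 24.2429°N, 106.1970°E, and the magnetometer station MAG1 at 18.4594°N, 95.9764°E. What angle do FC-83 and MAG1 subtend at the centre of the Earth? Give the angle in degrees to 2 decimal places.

11.13°

Δφ = -5.7835°,  Δλ = -10.2206°
a = sin²(Δφ/2) + cos φ₁ cos φ₂ sin²(Δλ/2) = 0.009407
c = 2·arcsin(√a) = 0.194288 rad = 11.1319°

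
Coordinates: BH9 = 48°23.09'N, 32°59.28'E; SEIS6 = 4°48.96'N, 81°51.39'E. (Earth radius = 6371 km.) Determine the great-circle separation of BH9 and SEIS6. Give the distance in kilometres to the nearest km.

BH9: φ = +48.38483°, λ = +32.98800°
SEIS6: φ = +4.81600°, λ = +81.85650°
Δφ = -43.5688°,  Δλ = 48.8685°
a = sin²(Δφ/2) + cos φ₁ cos φ₂ sin²(Δλ/2) = 0.250961
c = 2·arcsin(√a) = 1.049414 rad = 60.1270°
d = R·c = 6371 × 1.049414 = 6685.8 km

6686 km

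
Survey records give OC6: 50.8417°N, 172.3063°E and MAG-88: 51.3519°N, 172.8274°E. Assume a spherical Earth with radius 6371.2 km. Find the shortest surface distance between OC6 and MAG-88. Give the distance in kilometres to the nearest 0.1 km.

67.4 km

Δφ = 0.5102°,  Δλ = 0.5211°
a = sin²(Δφ/2) + cos φ₁ cos φ₂ sin²(Δλ/2) = 0.000028
c = 2·arcsin(√a) = 0.010579 rad = 0.6061°
d = R·c = 6371.2 × 0.010579 = 67.4 km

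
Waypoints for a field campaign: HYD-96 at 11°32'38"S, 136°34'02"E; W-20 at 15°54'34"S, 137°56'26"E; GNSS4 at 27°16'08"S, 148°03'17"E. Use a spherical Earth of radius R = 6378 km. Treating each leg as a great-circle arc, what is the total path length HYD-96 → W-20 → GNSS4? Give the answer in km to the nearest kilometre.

2148 km

HYD-96: φ = -11.54389°, λ = +136.56722°
W-20: φ = -15.90944°, λ = +137.94056°
GNSS4: φ = -27.26889°, λ = +148.05472°
HYD-96→W-20: c = 0.079670 rad, d = 508.13 km
W-20→GNSS4: c = 0.257118 rad, d = 1639.90 km
Total = 508.13 + 1639.90 = 2148.04 km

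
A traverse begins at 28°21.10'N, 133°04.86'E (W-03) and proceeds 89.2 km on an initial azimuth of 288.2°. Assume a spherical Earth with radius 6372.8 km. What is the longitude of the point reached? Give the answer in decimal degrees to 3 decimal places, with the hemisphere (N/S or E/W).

132.213°E

W-03: φ = +28.35167°, λ = +133.08100°
δ = d/R = 89.2/6372.8 = 0.013997 rad
φ₂ = arcsin(sin φ₁ cos δ + cos φ₁ sin δ cos θ)
   = arcsin(0.47488·0.99990 + 0.88005·0.01400·0.31233) = 28.59940°
λ₂ = λ₁ + atan2(sin θ sin δ cos φ₁, cos δ − sin φ₁ sin φ₂) = 132.21328°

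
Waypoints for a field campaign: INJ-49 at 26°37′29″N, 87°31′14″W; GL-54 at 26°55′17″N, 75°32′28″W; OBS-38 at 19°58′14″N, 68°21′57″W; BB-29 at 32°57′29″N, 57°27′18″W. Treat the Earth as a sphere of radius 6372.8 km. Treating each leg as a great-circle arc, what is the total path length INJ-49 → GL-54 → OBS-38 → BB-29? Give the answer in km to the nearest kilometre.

INJ-49: φ = +26.62472°, λ = -87.52056°
GL-54: φ = +26.92139°, λ = -75.54111°
OBS-38: φ = +19.97056°, λ = -68.36583°
BB-29: φ = +32.95806°, λ = -57.45500°
INJ-49→GL-54: c = 0.186669 rad, d = 1189.60 km
GL-54→OBS-38: c = 0.167002 rad, d = 1064.27 km
OBS-38→BB-29: c = 0.283210 rad, d = 1804.84 km
Total = 1189.60 + 1064.27 + 1804.84 = 4058.71 km

4059 km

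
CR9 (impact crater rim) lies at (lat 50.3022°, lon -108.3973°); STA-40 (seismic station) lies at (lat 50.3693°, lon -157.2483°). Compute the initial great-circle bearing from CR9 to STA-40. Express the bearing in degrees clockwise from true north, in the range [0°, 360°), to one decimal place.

Δλ = -48.8510°
y = sin Δλ · cos φ₂ = -0.480292
x = cos φ₁ sin φ₂ − sin φ₁ cos φ₂ cos Δλ = 0.169004
θ = atan2(y, x) = -70.6142° → 289.3858° (mod 360°)

289.4°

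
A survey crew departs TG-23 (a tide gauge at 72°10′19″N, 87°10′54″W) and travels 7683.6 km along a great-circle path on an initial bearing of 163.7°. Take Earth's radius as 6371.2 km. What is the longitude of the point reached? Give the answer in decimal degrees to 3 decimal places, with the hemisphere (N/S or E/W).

71.948°W

TG-23: φ = +72.17194°, λ = -87.18167°
δ = d/R = 7683.6/6371.2 = 1.205989 rad
φ₂ = arcsin(sin φ₁ cos δ + cos φ₁ sin δ cos θ)
   = arcsin(0.95198·0.35677 + 0.30616·0.93419·-0.95981) = 3.73369°
λ₂ = λ₁ + atan2(sin θ sin δ cos φ₁, cos δ − sin φ₁ sin φ₂) = -71.94810°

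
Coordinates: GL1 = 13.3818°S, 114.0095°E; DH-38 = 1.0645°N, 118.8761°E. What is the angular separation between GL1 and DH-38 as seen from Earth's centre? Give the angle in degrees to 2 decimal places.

15.23°

Δφ = 14.4463°,  Δλ = 4.8666°
a = sin²(Δφ/2) + cos φ₁ cos φ₂ sin²(Δλ/2) = 0.017562
c = 2·arcsin(√a) = 0.265828 rad = 15.2308°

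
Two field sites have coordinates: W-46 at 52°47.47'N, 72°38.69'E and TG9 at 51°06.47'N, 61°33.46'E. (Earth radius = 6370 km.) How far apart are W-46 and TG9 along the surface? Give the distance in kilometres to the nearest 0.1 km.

W-46: φ = +52.79117°, λ = +72.64483°
TG9: φ = +51.10783°, λ = +61.55767°
Δφ = -1.6833°,  Δλ = -11.0872°
a = sin²(Δφ/2) + cos φ₁ cos φ₂ sin²(Δλ/2) = 0.003759
c = 2·arcsin(√a) = 0.122698 rad = 7.0301°
d = R·c = 6370 × 0.122698 = 781.6 km

781.6 km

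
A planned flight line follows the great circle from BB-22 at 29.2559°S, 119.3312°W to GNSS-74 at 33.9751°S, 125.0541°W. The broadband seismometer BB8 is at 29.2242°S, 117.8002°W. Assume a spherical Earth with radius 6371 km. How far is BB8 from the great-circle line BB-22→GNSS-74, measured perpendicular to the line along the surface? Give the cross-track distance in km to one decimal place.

104.3 km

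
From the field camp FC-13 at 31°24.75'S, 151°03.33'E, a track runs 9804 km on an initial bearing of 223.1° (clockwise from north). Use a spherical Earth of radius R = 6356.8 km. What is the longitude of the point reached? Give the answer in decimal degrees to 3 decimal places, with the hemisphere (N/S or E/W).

33.521°E

FC-13: φ = -31.41250°, λ = +151.05550°
δ = d/R = 9804/6356.8 = 1.542285 rad
φ₂ = arcsin(sin φ₁ cos δ + cos φ₁ sin δ cos θ)
   = arcsin(-0.52120·0.02851 + 0.85344·0.99959·-0.73016) = -39.62440°
λ₂ = λ₁ + atan2(sin θ sin δ cos φ₁, cos δ − sin φ₁ sin φ₂) = 33.52062°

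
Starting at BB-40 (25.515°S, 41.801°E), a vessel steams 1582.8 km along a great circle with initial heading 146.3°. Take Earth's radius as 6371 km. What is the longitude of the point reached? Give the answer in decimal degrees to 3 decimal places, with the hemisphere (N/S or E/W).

51.640°E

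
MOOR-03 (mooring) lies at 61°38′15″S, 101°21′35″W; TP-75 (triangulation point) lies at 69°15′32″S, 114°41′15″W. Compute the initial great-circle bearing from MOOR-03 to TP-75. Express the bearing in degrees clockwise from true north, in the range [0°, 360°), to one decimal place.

MOOR-03: φ = -61.63750°, λ = -101.35972°
TP-75: φ = -69.25889°, λ = -114.68750°
Δλ = -13.3278°
y = sin Δλ · cos φ₂ = -0.081638
x = cos φ₁ sin φ₂ − sin φ₁ cos φ₂ cos Δλ = -0.141020
θ = atan2(y, x) = -149.9328° → 210.0672° (mod 360°)

210.1°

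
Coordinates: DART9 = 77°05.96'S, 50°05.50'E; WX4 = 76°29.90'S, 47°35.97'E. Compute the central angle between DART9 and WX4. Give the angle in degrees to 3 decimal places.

DART9: φ = -77.09933°, λ = +50.09167°
WX4: φ = -76.49833°, λ = +47.59950°
Δφ = 0.6010°,  Δλ = -2.4922°
a = sin²(Δφ/2) + cos φ₁ cos φ₂ sin²(Δλ/2) = 0.000052
c = 2·arcsin(√a) = 0.014444 rad = 0.8276°

0.828°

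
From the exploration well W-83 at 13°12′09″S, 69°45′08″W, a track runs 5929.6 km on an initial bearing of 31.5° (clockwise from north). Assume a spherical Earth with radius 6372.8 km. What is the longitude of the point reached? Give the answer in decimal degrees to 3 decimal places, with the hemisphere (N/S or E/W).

40.162°W

W-83: φ = -13.20250°, λ = -69.75222°
δ = d/R = 5929.6/6372.8 = 0.930454 rad
φ₂ = arcsin(sin φ₁ cos δ + cos φ₁ sin δ cos θ)
   = arcsin(-0.22839·0.59747 + 0.97357·0.80189·0.85264) = 31.95110°
λ₂ = λ₁ + atan2(sin θ sin δ cos φ₁, cos δ − sin φ₁ sin φ₂) = -40.16174°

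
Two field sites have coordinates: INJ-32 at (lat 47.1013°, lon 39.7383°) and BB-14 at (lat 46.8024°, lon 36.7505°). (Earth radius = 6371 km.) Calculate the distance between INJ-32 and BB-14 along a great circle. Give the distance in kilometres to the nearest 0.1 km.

Δφ = -0.2989°,  Δλ = -2.9878°
a = sin²(Δφ/2) + cos φ₁ cos φ₂ sin²(Δλ/2) = 0.000323
c = 2·arcsin(√a) = 0.035974 rad = 2.0612°
d = R·c = 6371 × 0.035974 = 229.2 km

229.2 km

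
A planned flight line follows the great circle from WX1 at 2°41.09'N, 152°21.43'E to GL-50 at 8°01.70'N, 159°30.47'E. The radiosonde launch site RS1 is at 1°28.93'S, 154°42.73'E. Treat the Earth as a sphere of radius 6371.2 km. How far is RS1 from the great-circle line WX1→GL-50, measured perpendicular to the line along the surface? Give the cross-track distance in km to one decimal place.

527.4 km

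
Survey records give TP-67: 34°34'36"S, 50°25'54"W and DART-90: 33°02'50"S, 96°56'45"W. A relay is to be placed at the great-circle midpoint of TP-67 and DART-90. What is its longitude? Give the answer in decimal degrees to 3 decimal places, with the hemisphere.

73.909°W

TP-67: φ = -34.57667°, λ = -50.43167°
DART-90: φ = -33.04722°, λ = -96.94583°
Bx = cos φ₂ cos Δλ = 0.576843,  By = cos φ₂ sin Δλ = -0.608167
φₘ = atan2(sin φ₁ + sin φ₂, √((cos φ₁ + Bx)² + By²)) = -36.09105°
λₘ = λ₁ + atan2(By, cos φ₁ + Bx) = -73.90888°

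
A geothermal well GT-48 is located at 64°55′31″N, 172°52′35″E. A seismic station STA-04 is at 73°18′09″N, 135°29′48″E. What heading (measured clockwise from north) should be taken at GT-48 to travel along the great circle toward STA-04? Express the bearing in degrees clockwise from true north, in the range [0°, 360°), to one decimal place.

GT-48: φ = +64.92528°, λ = +172.87639°
STA-04: φ = +73.30250°, λ = +135.49667°
Δλ = -37.3797°
y = sin Δλ · cos φ₂ = -0.174430
x = cos φ₁ sin φ₂ − sin φ₁ cos φ₂ cos Δλ = 0.199135
θ = atan2(y, x) = -41.2162° → 318.7838° (mod 360°)

318.8°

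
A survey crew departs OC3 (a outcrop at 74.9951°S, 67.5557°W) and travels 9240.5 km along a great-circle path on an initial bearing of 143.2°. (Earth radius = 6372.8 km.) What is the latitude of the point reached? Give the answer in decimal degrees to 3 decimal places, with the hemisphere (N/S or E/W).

18.796°S

δ = d/R = 9240.5/6372.8 = 1.449991 rad
φ₂ = arcsin(sin φ₁ cos δ + cos φ₁ sin δ cos θ)
   = arcsin(-0.96590·0.12051 + 0.25890·0.99271·-0.80073) = -18.79620°
λ₂ = λ₁ + atan2(sin θ sin δ cos φ₁, cos δ − sin φ₁ sin φ₂) = 73.53002°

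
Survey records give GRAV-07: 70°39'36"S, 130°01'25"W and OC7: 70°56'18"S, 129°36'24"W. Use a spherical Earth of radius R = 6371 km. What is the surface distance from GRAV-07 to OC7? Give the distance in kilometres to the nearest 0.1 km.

GRAV-07: φ = -70.66000°, λ = -130.02361°
OC7: φ = -70.93833°, λ = -129.60667°
Δφ = -0.2783°,  Δλ = 0.4169°
a = sin²(Δφ/2) + cos φ₁ cos φ₂ sin²(Δλ/2) = 0.000007
c = 2·arcsin(√a) = 0.005415 rad = 0.3103°
d = R·c = 6371 × 0.005415 = 34.5 km

34.5 km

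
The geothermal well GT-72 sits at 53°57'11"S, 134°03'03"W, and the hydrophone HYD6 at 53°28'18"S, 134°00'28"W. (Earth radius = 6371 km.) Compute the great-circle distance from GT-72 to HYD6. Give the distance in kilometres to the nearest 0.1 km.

53.6 km

GT-72: φ = -53.95306°, λ = -134.05083°
HYD6: φ = -53.47167°, λ = -134.00778°
Δφ = 0.4814°,  Δλ = 0.0431°
a = sin²(Δφ/2) + cos φ₁ cos φ₂ sin²(Δλ/2) = 0.000018
c = 2·arcsin(√a) = 0.008414 rad = 0.4821°
d = R·c = 6371 × 0.008414 = 53.6 km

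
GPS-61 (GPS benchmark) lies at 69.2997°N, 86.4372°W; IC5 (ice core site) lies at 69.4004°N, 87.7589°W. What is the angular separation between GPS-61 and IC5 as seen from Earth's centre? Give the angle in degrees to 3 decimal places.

0.477°

Δφ = 0.1007°,  Δλ = -1.3217°
a = sin²(Δφ/2) + cos φ₁ cos φ₂ sin²(Δλ/2) = 0.000017
c = 2·arcsin(√a) = 0.008323 rad = 0.4769°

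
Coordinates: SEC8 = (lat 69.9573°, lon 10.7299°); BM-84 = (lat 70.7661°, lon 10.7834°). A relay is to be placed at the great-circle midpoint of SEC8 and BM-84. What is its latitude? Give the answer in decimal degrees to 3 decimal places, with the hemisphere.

70.362°N

Bx = cos φ₂ cos Δλ = 0.329425,  By = cos φ₂ sin Δλ = 0.000308
φₘ = atan2(sin φ₁ + sin φ₂, √((cos φ₁ + Bx)² + By²)) = 70.36170°
λₘ = λ₁ + atan2(By, cos φ₁ + Bx) = 10.75612°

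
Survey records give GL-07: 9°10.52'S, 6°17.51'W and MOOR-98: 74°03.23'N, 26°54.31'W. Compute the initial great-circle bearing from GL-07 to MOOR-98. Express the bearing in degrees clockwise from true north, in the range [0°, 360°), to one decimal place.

354.4°

GL-07: φ = -9.17533°, λ = -6.29183°
MOOR-98: φ = +74.05383°, λ = -26.90517°
Δλ = -20.6133°
y = sin Δλ · cos φ₂ = -0.096723
x = cos φ₁ sin φ₂ − sin φ₁ cos φ₂ cos Δλ = 0.990221
θ = atan2(y, x) = -5.5788° → 354.4212° (mod 360°)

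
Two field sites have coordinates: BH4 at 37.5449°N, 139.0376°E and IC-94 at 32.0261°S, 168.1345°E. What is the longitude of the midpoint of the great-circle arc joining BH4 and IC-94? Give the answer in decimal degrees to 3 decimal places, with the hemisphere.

154.084°E

Bx = cos φ₂ cos Δλ = 0.740812,  By = cos φ₂ sin Δλ = 0.412278
φₘ = atan2(sin φ₁ + sin φ₂, √((cos φ₁ + Bx)² + By²)) = 2.85055°
λₘ = λ₁ + atan2(By, cos φ₁ + Bx) = 154.08387°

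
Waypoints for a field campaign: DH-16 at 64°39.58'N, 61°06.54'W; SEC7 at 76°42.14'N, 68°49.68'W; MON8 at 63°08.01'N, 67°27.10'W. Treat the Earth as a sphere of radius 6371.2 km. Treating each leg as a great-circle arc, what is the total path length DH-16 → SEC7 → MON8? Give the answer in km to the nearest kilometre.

DH-16: φ = +64.65967°, λ = -61.10900°
SEC7: φ = +76.70233°, λ = -68.82800°
MON8: φ = +63.13350°, λ = -67.45167°
DH-16→SEC7: c = 0.214418 rad, d = 1366.10 km
SEC7→MON8: c = 0.236949 rad, d = 1509.65 km
Total = 1366.10 + 1509.65 = 2875.74 km

2876 km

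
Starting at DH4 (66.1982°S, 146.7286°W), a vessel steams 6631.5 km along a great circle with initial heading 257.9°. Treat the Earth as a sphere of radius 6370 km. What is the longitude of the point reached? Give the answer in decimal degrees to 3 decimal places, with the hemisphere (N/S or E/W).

125.879°E

δ = d/R = 6631.5/6370 = 1.041052 rad
φ₂ = arcsin(sin φ₁ cos δ + cos φ₁ sin δ cos θ)
   = arcsin(-0.91495·0.50531 + 0.40357·0.86294·-0.20962) = -32.36670°
λ₂ = λ₁ + atan2(sin θ sin δ cos φ₁, cos δ − sin φ₁ sin φ₂) = 125.87910°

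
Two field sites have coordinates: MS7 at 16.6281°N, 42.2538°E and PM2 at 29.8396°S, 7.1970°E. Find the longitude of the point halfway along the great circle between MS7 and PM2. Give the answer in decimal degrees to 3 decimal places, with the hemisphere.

Bx = cos φ₂ cos Δλ = 0.710057,  By = cos φ₂ sin Δλ = -0.498237
φₘ = atan2(sin φ₁ + sin φ₂, √((cos φ₁ + Bx)² + By²)) = -6.92351°
λₘ = λ₁ + atan2(By, cos φ₁ + Bx) = 25.62500°

25.625°E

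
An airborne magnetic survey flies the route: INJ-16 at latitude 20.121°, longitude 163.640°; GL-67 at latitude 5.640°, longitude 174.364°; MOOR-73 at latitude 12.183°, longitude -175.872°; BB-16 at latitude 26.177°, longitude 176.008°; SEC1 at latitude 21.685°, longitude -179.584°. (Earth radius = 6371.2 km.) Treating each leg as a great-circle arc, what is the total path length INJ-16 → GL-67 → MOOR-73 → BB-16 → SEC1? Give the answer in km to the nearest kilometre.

INJ-16→GL-67: c = 0.311383 rad, d = 1983.88 km
GL-67→MOOR-73: c = 0.203347 rad, d = 1295.57 km
MOOR-73→BB-16: c = 0.278291 rad, d = 1773.05 km
BB-16→SEC1: c = 0.105295 rad, d = 670.86 km
Total = 1983.88 + 1295.57 + 1773.05 + 670.86 = 5723.35 km

5723 km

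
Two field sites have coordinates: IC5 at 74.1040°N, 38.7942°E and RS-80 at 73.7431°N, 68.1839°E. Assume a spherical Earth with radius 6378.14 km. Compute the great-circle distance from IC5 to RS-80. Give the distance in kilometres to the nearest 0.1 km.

897.7 km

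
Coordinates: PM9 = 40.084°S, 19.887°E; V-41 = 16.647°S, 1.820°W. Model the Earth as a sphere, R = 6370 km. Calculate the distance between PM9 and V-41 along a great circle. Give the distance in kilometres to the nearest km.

Δφ = 23.4370°,  Δλ = -21.7070°
a = sin²(Δφ/2) + cos φ₁ cos φ₂ sin²(Δλ/2) = 0.067242
c = 2·arcsin(√a) = 0.524615 rad = 30.0583°
d = R·c = 6370 × 0.524615 = 3341.8 km

3342 km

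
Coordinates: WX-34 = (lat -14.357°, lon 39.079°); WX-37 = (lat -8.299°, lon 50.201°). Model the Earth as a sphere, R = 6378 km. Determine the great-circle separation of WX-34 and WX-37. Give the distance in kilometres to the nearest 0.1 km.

1388.1 km

Δφ = 6.0580°,  Δλ = 11.1220°
a = sin²(Δφ/2) + cos φ₁ cos φ₂ sin²(Δλ/2) = 0.011794
c = 2·arcsin(√a) = 0.217633 rad = 12.4694°
d = R·c = 6378 × 0.217633 = 1388.1 km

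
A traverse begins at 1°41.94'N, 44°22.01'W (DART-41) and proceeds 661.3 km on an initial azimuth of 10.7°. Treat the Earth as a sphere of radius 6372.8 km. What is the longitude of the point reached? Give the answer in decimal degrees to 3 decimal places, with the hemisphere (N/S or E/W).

DART-41: φ = +1.69900°, λ = -44.36683°
δ = d/R = 661.3/6372.8 = 0.103769 rad
φ₂ = arcsin(sin φ₁ cos δ + cos φ₁ sin δ cos θ)
   = arcsin(0.02965·0.99462 + 0.99956·0.10358·0.98261) = 7.54048°
λ₂ = λ₁ + atan2(sin θ sin δ cos φ₁, cos δ − sin φ₁ sin φ₂) = -43.25524°

43.255°W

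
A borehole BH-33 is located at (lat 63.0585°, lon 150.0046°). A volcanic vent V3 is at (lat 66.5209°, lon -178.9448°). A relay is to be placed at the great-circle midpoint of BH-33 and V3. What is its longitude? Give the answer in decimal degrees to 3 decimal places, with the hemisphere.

164.508°E

Bx = cos φ₂ cos Δλ = 0.341327,  By = cos φ₂ sin Δλ = 0.205500
φₘ = atan2(sin φ₁ + sin φ₂, √((cos φ₁ + Bx)² + By²)) = 65.59724°
λₘ = λ₁ + atan2(By, cos φ₁ + Bx) = 164.50815°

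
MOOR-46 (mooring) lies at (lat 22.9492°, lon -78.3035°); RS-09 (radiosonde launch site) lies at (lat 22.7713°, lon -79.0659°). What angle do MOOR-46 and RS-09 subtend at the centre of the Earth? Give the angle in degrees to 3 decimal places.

0.725°

Δφ = -0.1779°,  Δλ = -0.7624°
a = sin²(Δφ/2) + cos φ₁ cos φ₂ sin²(Δλ/2) = 0.000040
c = 2·arcsin(√a) = 0.012648 rad = 0.7247°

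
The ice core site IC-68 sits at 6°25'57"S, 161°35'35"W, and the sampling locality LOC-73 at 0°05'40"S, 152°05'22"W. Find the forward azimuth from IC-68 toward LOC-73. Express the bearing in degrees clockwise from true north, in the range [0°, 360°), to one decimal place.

56.6°

IC-68: φ = -6.43250°, λ = -161.59306°
LOC-73: φ = -0.09444°, λ = -152.08944°
Δλ = 9.5036°
y = sin Δλ · cos φ₂ = 0.165110
x = cos φ₁ sin φ₂ − sin φ₁ cos φ₂ cos Δλ = 0.108857
θ = atan2(y, x) = 56.6031° → 56.6031° (mod 360°)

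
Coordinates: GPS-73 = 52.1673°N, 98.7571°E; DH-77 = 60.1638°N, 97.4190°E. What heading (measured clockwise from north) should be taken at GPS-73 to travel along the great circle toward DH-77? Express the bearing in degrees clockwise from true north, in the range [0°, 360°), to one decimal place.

Δλ = -1.3381°
y = sin Δλ · cos φ₂ = -0.011618
x = cos φ₁ sin φ₂ − sin φ₁ cos φ₂ cos Δλ = 0.139220
θ = atan2(y, x) = -4.7704° → 355.2296° (mod 360°)

355.2°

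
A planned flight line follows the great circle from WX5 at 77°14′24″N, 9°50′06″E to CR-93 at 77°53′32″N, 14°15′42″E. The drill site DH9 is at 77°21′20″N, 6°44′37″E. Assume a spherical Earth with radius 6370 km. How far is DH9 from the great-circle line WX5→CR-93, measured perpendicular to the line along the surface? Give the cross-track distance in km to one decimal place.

WX5: φ = +77.24000°, λ = +9.83500°
CR-93: φ = +77.89222°, λ = +14.26167°
DH9: φ = +77.35556°, λ = +6.74361°
δ₁₃ = central angle WX5→DH9 = 0.012033 rad  (haversine)
θ₁₃ = bearing WX5→DH9 = 281.154°,  θ₁₂ = bearing WX5→CR-93 = 53.468°
dₓₜ = R·arcsin(sin δ₁₃ · sin(θ₁₃ − θ₁₂)) = 6370·arcsin(0.01203·sin(227.686°)) = -56.677 km
|dₓₜ| = 56.677 km

56.7 km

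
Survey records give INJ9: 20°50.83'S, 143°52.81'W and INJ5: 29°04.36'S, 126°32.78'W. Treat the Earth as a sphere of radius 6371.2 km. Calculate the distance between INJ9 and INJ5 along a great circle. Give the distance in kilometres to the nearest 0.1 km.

1969.1 km

INJ9: φ = -20.84717°, λ = -143.88017°
INJ5: φ = -29.07267°, λ = -126.54633°
Δφ = -8.2255°,  Δλ = 17.3338°
a = sin²(Δφ/2) + cos φ₁ cos φ₂ sin²(Δλ/2) = 0.023691
c = 2·arcsin(√a) = 0.309065 rad = 17.7081°
d = R·c = 6371.2 × 0.309065 = 1969.1 km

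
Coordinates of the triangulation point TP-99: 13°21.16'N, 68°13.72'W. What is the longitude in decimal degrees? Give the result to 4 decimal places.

68° + 13.72′/60 = 68 + 0.22867 = 68.2287°

68.2287°W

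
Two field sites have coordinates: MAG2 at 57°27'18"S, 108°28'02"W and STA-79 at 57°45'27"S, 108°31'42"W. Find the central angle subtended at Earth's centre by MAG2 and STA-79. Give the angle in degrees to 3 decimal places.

0.304°

MAG2: φ = -57.45500°, λ = -108.46722°
STA-79: φ = -57.75750°, λ = -108.52833°
Δφ = -0.3025°,  Δλ = -0.0611°
a = sin²(Δφ/2) + cos φ₁ cos φ₂ sin²(Δλ/2) = 0.000007
c = 2·arcsin(√a) = 0.005310 rad = 0.3043°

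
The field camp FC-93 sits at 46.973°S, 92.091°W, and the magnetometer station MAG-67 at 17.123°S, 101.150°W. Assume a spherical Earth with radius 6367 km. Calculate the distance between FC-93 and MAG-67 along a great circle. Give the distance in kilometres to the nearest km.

Δφ = 29.8500°,  Δλ = -9.0590°
a = sin²(Δφ/2) + cos φ₁ cos φ₂ sin²(Δλ/2) = 0.070401
c = 2·arcsin(√a) = 0.537097 rad = 30.7734°
d = R·c = 6367 × 0.537097 = 3419.7 km

3420 km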